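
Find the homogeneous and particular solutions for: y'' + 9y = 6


Homogeneous part: r² + 9 = 0 ⇒ r = ±3i, so y_h = C₁cos(3x) + C₂sin(3x).
Try constant y_p = A; plug in: 9A = 6 ⇒ A = 2/3.
General solution: y = C₁cos(3x) + C₂sin(3x) + 2/3.


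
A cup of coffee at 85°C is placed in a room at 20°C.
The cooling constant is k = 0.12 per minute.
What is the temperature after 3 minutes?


Newton's law: dT/dt = -k(T - T_a) has solution T(t) = T_a + (T₀ - T_a)e^(-kt).
Plug in T_a = 20, T₀ = 85, k = 0.12, t = 3: T(3) = 20 + (65)e^(-0.36) ≈ 65.3°C.


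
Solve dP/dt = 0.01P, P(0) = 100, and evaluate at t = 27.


The ODE dP/dt = 0.01P has solution P(t) = P(0)e^(0.01t).
Substitute P(0) = 100 and t = 27: P(27) = 100 e^(0.27) ≈ 131.


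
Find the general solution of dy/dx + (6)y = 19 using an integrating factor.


P(x) = 6, Q(x) = 19; integrating factor μ = e^(6x).
(μ y)' = 19e^(6x) ⇒ μ y = (19/6)e^(6x) + C.
Divide by μ: y = 19/6 + Ce^(-6x).


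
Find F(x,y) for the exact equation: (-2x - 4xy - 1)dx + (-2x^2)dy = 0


Check exactness: ∂M/∂y = -4x and ∂N/∂x = -4x; equal, so the equation is exact.
Integrate M with respect to x (treating y as constant): ∫M dx = -x^2 - 2x^2y - x + h(y).
Differentiate w.r.t. y and set equal to N: all terms match, so h'(y) = 0 and h is a constant absorbed into C.
General solution: -x^2 - 2x^2y - x = C.


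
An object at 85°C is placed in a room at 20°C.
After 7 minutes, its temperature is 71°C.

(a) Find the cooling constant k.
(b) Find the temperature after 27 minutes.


Newton's law: T(t) = T_a + (T₀ - T_a)e^(-kt).
(a) Use T(7) = 71: (71 - 20)/(85 - 20) = e^(-k·7), so k = -ln(0.785)/7 ≈ 0.0347.
(b) Apply k to t = 27: T(27) = 20 + (65)e^(-0.936) ≈ 45.5°C.


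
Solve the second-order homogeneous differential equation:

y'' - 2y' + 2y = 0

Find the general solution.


Characteristic equation: r² - 2r + 2 = 0.
Discriminant is negative; roots r = 1 ± 1i (complex conjugate pair).
General solution uses e^(α x)(C₁ cos(β x) + C₂ sin(β x)): y = e^(x)(C₁cos(x) + C₂sin(x)).


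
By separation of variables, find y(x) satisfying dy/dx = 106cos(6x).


g(y) = 1, so integrate directly: y = ∫ 106cos(6x) dx = (53/3)sin(6x) + C.


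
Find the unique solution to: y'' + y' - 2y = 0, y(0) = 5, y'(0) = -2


Characteristic roots of r² + r - 2 = 0 are -2, 1.
General solution y = c₁ e^(-2x) + c₂ e^(x).
Apply y(0) = 5: c₁ + c₂ = 5. Apply y'(0) = -2: -2 c₁ + 1 c₂ = -2.
Solve: c₁ = 7/3, c₂ = 8/3.
Particular solution: y = (7/3)e^(-2x) + (8/3)e^(x).


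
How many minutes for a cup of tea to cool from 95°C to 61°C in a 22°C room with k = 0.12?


From T(t) = T_a + (T₀ - T_a)e^(-kt), set T(t) = 61:
(61 - 22) / (95 - 22) = e^(-0.12t), so t = -ln(0.534)/0.12 ≈ 5.2 minutes.


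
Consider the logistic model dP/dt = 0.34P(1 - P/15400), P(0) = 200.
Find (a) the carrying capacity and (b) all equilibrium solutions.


Logistic ODE dP/dt = 0.34P(1 - P/15400) has equilibria where dP/dt = 0, i.e. P = 0 or P = 15400.
The coefficient (1 - P/K) = 0 when P = K, identifying K = 15400 as the carrying capacity.
(a) K = 15400; (b) equilibria P = 0 and P = 15400.


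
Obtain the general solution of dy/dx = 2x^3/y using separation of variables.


Separate variables: y dy = 2x^3 dx.
Integrate both sides: y²/2 = (1/2)x^4 + C₀.
Multiply by 2: y² = x^4 + C.


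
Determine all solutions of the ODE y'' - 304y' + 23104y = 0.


Characteristic equation: r² - 304r + 23104 = 0, i.e. (r - 152)² = 0.
Repeated root r = 152; include an x factor for the second linearly independent solution.
General solution: y = (C₁ + C₂x)e^(152x).


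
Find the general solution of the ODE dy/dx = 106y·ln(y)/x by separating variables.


Separate: dy/[y ln(y)] = 106 dx/x.
Substitute u = ln(y): du/u = 106 dx/x.
Integrate: ln|ln(y)| = 106ln|x| + C₀, hence ln(y) = C·x^106.


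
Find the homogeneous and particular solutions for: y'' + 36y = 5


Homogeneous part: r² + 36 = 0 ⇒ r = ±6i, so y_h = C₁cos(6x) + C₂sin(6x).
Try constant y_p = A; plug in: 36A = 5 ⇒ A = 5/36.
General solution: y = C₁cos(6x) + C₂sin(6x) + 5/36.


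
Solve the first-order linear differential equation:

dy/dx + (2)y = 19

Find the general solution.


P(x) = 2, Q(x) = 19; integrating factor μ = e^(2x).
(μ y)' = 19e^(2x) ⇒ μ y = (19/2)e^(2x) + C.
Divide by μ: y = 19/2 + Ce^(-2x).


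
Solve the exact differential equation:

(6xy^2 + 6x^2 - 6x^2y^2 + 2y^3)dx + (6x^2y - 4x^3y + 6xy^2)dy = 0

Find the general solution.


Check exactness: ∂M/∂y = 12xy - 12x^2y + 6y^2 and ∂N/∂x = 12xy - 12x^2y + 6y^2; equal, so the equation is exact.
Integrate M with respect to x (treating y as constant): ∫M dx = 3x^2y^2 + 2x^3 - 2x^3y^2 + 2xy^3 + h(y).
Differentiate w.r.t. y and set equal to N: all terms match, so h'(y) = 0 and h is a constant absorbed into C.
General solution: 3x^2y^2 + 2x^3 - 2x^3y^2 + 2xy^3 = C.


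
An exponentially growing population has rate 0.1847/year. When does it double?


Exponential growth: P(t) = P₀ e^(0.1847t). Set P(t)/P₀ = 2: e^(0.1847t) = 2.
Solve: t = ln(2)/0.1847 ≈ 3.75 years.


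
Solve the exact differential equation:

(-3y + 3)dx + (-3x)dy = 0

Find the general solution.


Check exactness: ∂M/∂y = -3 and ∂N/∂x = -3; equal, so the equation is exact.
Integrate M with respect to x (treating y as constant): ∫M dx = -3xy + 3x + h(y).
Differentiate w.r.t. y and set equal to N: all terms match, so h'(y) = 0 and h is a constant absorbed into C.
General solution: -3xy + 3x = C.


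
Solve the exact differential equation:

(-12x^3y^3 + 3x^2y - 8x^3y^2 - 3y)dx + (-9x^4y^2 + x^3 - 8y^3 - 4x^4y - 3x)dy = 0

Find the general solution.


Check exactness: ∂M/∂y = -36x^3y^2 + 3x^2 - 16x^3y - 3 and ∂N/∂x = -36x^3y^2 + 3x^2 - 16x^3y - 3; equal, so the equation is exact.
Integrate M with respect to x (treating y as constant): ∫M dx = -3x^4y^3 + x^3y - 2x^4y^2 - 3xy + h(y).
Differentiate w.r.t. y and set equal to N: the x-dependent terms already match, leaving h'(y) = -8y^3. Integrate: h(y) = -2y^4.
So F(x,y) = -3x^4y^3 + x^3y - 2y^4 - 2x^4y^2 - 3xy.
General solution: -3x^4y^3 + x^3y - 2y^4 - 2x^4y^2 - 3xy = C.


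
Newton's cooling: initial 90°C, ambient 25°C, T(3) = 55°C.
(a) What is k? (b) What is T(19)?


Newton's law: T(t) = T_a + (T₀ - T_a)e^(-kt).
(a) Use T(3) = 55: (55 - 25)/(90 - 25) = e^(-k·3), so k = -ln(0.462)/3 ≈ 0.2577.
(b) Apply k to t = 19: T(19) = 25 + (65)e^(-4.897) ≈ 25.5°C.


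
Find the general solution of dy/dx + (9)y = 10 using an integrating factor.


P(x) = 9, Q(x) = 10; integrating factor μ = e^(9x).
(μ y)' = 10e^(9x) ⇒ μ y = (10/9)e^(9x) + C.
Divide by μ: y = 10/9 + Ce^(-9x).


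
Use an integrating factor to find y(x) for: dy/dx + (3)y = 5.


P(x) = 3, Q(x) = 5; integrating factor μ = e^(3x).
(μ y)' = 5e^(3x) ⇒ μ y = (5/3)e^(3x) + C.
Divide by μ: y = 5/3 + Ce^(-3x).


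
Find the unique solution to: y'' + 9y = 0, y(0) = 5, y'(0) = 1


Characteristic roots of r² + 9 = 0 are ±3i, so y = C₁cos(3x) + C₂sin(3x).
Apply y(0) = 5: C₁ = 5. Differentiate and apply y'(0) = 1: 3·C₂ = 1, so C₂ = 1/3.
Particular solution: y = 5cos(3x) + (1/3)sin(3x).


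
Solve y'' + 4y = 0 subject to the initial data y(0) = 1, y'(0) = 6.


Characteristic roots of r² + 4 = 0 are ±2i, so y = C₁cos(2x) + C₂sin(2x).
Apply y(0) = 1: C₁ = 1. Differentiate and apply y'(0) = 6: 2·C₂ = 6, so C₂ = 3.
Particular solution: y = cos(2x) + 3sin(2x).


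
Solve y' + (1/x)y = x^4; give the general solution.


P(x) = 1/x ⇒ μ = x^1.
(x^1 y)' = x^1·x^4 = x^5.
Integrate: x^1 y = x^6/(6) + C.
Solve for y: y = (1/6)x^5 + C/x^1.


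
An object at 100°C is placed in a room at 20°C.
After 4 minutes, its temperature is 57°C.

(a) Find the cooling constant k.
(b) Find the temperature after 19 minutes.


Newton's law: T(t) = T_a + (T₀ - T_a)e^(-kt).
(a) Use T(4) = 57: (57 - 20)/(100 - 20) = e^(-k·4), so k = -ln(0.463)/4 ≈ 0.1928.
(b) Apply k to t = 19: T(19) = 20 + (80)e^(-3.663) ≈ 22.1°C.


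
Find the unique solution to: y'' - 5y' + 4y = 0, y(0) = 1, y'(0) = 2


Characteristic roots of r² - 5r + 4 = 0 are 1, 4.
General solution y = c₁ e^(x) + c₂ e^(4x).
Apply y(0) = 1: c₁ + c₂ = 1. Apply y'(0) = 2: 1 c₁ + 4 c₂ = 2.
Solve: c₁ = 2/3, c₂ = 1/3.
Particular solution: y = (2/3)e^(x) + (1/3)e^(4x).


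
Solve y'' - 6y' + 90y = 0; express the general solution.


Characteristic equation: r² - 6r + 90 = 0.
Discriminant is negative; roots r = 3 ± 9i (complex conjugate pair).
General solution uses e^(α x)(C₁ cos(β x) + C₂ sin(β x)): y = e^(3x)(C₁cos(9x) + C₂sin(9x)).


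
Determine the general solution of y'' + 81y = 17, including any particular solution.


Homogeneous part: r² + 81 = 0 ⇒ r = ±9i, so y_h = C₁cos(9x) + C₂sin(9x).
Try constant y_p = A; plug in: 81A = 17 ⇒ A = 17/81.
General solution: y = C₁cos(9x) + C₂sin(9x) + 17/81.


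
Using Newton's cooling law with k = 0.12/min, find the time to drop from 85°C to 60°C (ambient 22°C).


From T(t) = T_a + (T₀ - T_a)e^(-kt), set T(t) = 60:
(60 - 22) / (85 - 22) = e^(-0.12t), so t = -ln(0.603)/0.12 ≈ 4.2 minutes.


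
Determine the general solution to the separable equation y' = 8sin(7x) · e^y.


Separate: e^(-y) dy = 8sin(7x) dx.
Integrate: -e^(-y) = -(8/7)cos(7x) + C₀.
Rearrange: e^(-y) = (8/7)cos(7x) + C.


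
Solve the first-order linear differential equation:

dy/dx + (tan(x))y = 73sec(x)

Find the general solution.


P(x) = tan(x) ⇒ μ = e^(∫tan(x)dx) = sec(x).
(sec(x) y)' = 73sec²(x) ⇒ sec(x) y = 73tan(x) + C.
Multiply by cos(x): y = 73sin(x) + C·cos(x).


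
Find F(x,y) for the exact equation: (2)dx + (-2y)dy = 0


Check exactness: ∂M/∂y = 0 and ∂N/∂x = 0; equal, so the equation is exact.
Integrate M with respect to x (treating y as constant): ∫M dx = 2x + h(y).
Differentiate w.r.t. y and set equal to N: the x-dependent terms already match, leaving h'(y) = -2y. Integrate: h(y) = -y^2.
So F(x,y) = 2x - y^2.
General solution: 2x - y^2 = C.


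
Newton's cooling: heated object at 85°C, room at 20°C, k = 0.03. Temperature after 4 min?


Newton's law: dT/dt = -k(T - T_a) has solution T(t) = T_a + (T₀ - T_a)e^(-kt).
Plug in T_a = 20, T₀ = 85, k = 0.03, t = 4: T(4) = 20 + (65)e^(-0.12) ≈ 77.6°C.


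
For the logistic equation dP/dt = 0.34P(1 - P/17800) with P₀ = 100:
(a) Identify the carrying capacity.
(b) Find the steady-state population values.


Logistic ODE dP/dt = 0.34P(1 - P/17800) has equilibria where dP/dt = 0, i.e. P = 0 or P = 17800.
The coefficient (1 - P/K) = 0 when P = K, identifying K = 17800 as the carrying capacity.
(a) K = 17800; (b) equilibria P = 0 and P = 17800.


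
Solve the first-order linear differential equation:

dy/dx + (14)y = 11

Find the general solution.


P(x) = 14, Q(x) = 11; integrating factor μ = e^(14x).
(μ y)' = 11e^(14x) ⇒ μ y = (11/14)e^(14x) + C.
Divide by μ: y = 11/14 + Ce^(-14x).


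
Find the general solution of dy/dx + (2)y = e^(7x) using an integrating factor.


P(x) = 2 ⇒ μ = e^(2x).
(μ y)' = e^(9x) ⇒ μ y = e^(9x)/9 + C.
Divide by μ: y = (1/9)e^(7x) + Ce^(-2x).


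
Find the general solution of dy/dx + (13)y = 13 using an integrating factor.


P(x) = 13, Q(x) = 13; integrating factor μ = e^(13x).
(μ y)' = 13e^(13x) ⇒ μ y = e^(13x) + C.
Divide by μ: y = 1 + Ce^(-13x).


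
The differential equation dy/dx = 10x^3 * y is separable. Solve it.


Separate variables: dy/y = 10x^3 dx.
Integrate: ln|y| = (5/2)x^4 + C₀.
Exponentiate: y = Ce^((5/2)x^4).


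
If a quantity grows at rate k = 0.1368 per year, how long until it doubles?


Exponential growth: P(t) = P₀ e^(0.1368t). Set P(t)/P₀ = 2: e^(0.1368t) = 2.
Solve: t = ln(2)/0.1368 ≈ 5.07 years.


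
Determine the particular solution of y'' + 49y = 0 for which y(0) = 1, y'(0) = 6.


Characteristic roots of r² + 49 = 0 are ±7i, so y = C₁cos(7x) + C₂sin(7x).
Apply y(0) = 1: C₁ = 1. Differentiate and apply y'(0) = 6: 7·C₂ = 6, so C₂ = 6/7.
Particular solution: y = cos(7x) + (6/7)sin(7x).


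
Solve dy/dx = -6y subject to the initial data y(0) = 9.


General solution of y' = -6y is y = Ce^(-6x).
Apply y(0) = 9: C = 9.
Particular solution: y = 9e^(-6x).


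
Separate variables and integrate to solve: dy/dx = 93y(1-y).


Separate: dy/[y(1-y)] = 93 dx.
Partial fractions: 1/[y(1-y)] = 1/y + 1/(1-y).
Integrate: ln|y/(1-y)| = 93x + C₀.
Solve for y: y = 1/(1 + Ce^(-93x)).


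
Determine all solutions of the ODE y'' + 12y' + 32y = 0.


Characteristic equation: r² + 12r + 32 = 0.
Factor: (r + 4)(r + 8) = 0 ⇒ r = -4, -8 (distinct real).
General solution: y = C₁e^(-4x) + C₂e^(-8x).


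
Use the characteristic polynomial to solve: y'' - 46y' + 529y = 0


Characteristic equation: r² - 46r + 529 = 0, i.e. (r - 23)² = 0.
Repeated root r = 23; include an x factor for the second linearly independent solution.
General solution: y = (C₁ + C₂x)e^(23x).


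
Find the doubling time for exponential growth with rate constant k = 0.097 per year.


Exponential growth: P(t) = P₀ e^(0.097t). Set P(t)/P₀ = 2: e^(0.097t) = 2.
Solve: t = ln(2)/0.097 ≈ 7.15 years.


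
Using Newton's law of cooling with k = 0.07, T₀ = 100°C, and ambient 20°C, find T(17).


Newton's law: dT/dt = -k(T - T_a) has solution T(t) = T_a + (T₀ - T_a)e^(-kt).
Plug in T_a = 20, T₀ = 100, k = 0.07, t = 17: T(17) = 20 + (80)e^(-1.19) ≈ 44.3°C.


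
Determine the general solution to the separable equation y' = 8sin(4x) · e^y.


Separate: e^(-y) dy = 8sin(4x) dx.
Integrate: -e^(-y) = -2cos(4x) + C₀.
Rearrange: e^(-y) = 2cos(4x) + C.


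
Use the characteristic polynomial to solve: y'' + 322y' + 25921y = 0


Characteristic equation: r² + 322r + 25921 = 0, i.e. (r + 161)² = 0.
Repeated root r = -161; include an x factor for the second linearly independent solution.
General solution: y = (C₁ + C₂x)e^(-161x).


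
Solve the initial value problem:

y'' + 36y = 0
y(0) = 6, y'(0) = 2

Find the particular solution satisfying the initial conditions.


Characteristic roots of r² + 36 = 0 are ±6i, so y = C₁cos(6x) + C₂sin(6x).
Apply y(0) = 6: C₁ = 6. Differentiate and apply y'(0) = 2: 6·C₂ = 2, so C₂ = 1/3.
Particular solution: y = 6cos(6x) + (1/3)sin(6x).


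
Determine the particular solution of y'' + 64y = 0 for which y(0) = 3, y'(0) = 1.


Characteristic roots of r² + 64 = 0 are ±8i, so y = C₁cos(8x) + C₂sin(8x).
Apply y(0) = 3: C₁ = 3. Differentiate and apply y'(0) = 1: 8·C₂ = 1, so C₂ = 1/8.
Particular solution: y = 3cos(8x) + (1/8)sin(8x).


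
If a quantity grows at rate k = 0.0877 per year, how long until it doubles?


Exponential growth: P(t) = P₀ e^(0.0877t). Set P(t)/P₀ = 2: e^(0.0877t) = 2.
Solve: t = ln(2)/0.0877 ≈ 7.90 years.


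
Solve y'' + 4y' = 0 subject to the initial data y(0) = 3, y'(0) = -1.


Characteristic roots of r² + 4r = 0 are -4, 0.
General solution y = c₁ e^(-4x) + c₂.
Apply y(0) = 3: c₁ + c₂ = 3. Apply y'(0) = -1: -4 c₁ + 0 c₂ = -1.
Solve: c₁ = 1/4, c₂ = 11/4.
Particular solution: y = (1/4)e^(-4x) + 11/4.


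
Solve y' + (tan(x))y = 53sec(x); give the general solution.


P(x) = tan(x) ⇒ μ = e^(∫tan(x)dx) = sec(x).
(sec(x) y)' = 53sec²(x) ⇒ sec(x) y = 53tan(x) + C.
Multiply by cos(x): y = 53sin(x) + C·cos(x).


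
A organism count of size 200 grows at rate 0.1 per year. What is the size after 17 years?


The ODE dP/dt = 0.1P has solution P(t) = P(0)e^(0.1t).
Substitute P(0) = 200 and t = 17: P(17) = 200 e^(1.70) ≈ 1095.


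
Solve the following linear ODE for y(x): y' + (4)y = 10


P(x) = 4, Q(x) = 10; integrating factor μ = e^(4x).
(μ y)' = 10e^(4x) ⇒ μ y = (5/2)e^(4x) + C.
Divide by μ: y = 5/2 + Ce^(-4x).


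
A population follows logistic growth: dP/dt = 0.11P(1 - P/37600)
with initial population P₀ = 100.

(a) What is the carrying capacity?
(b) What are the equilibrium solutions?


Logistic ODE dP/dt = 0.11P(1 - P/37600) has equilibria where dP/dt = 0, i.e. P = 0 or P = 37600.
The coefficient (1 - P/K) = 0 when P = K, identifying K = 37600 as the carrying capacity.
(a) K = 37600; (b) equilibria P = 0 and P = 37600.


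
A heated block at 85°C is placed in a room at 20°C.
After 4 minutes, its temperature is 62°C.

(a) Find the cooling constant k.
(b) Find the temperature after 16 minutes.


Newton's law: T(t) = T_a + (T₀ - T_a)e^(-kt).
(a) Use T(4) = 62: (62 - 20)/(85 - 20) = e^(-k·4), so k = -ln(0.646)/4 ≈ 0.1092.
(b) Apply k to t = 16: T(16) = 20 + (65)e^(-1.747) ≈ 31.3°C.


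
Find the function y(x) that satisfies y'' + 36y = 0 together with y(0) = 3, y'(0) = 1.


Characteristic roots of r² + 36 = 0 are ±6i, so y = C₁cos(6x) + C₂sin(6x).
Apply y(0) = 3: C₁ = 3. Differentiate and apply y'(0) = 1: 6·C₂ = 1, so C₂ = 1/6.
Particular solution: y = 3cos(6x) + (1/6)sin(6x).


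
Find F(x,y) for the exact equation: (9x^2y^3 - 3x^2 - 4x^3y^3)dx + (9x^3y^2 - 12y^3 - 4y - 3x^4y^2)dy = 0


Check exactness: ∂M/∂y = 27x^2y^2 - 12x^3y^2 and ∂N/∂x = 27x^2y^2 - 12x^3y^2; equal, so the equation is exact.
Integrate M with respect to x (treating y as constant): ∫M dx = 3x^3y^3 - x^3 - x^4y^3 + h(y).
Differentiate w.r.t. y and set equal to N: the x-dependent terms already match, leaving h'(y) = -12y^3 - 4y. Integrate: h(y) = -3y^4 - 2y^2.
So F(x,y) = 3x^3y^3 - 3y^4 - x^3 - 2y^2 - x^4y^3.
General solution: 3x^3y^3 - 3y^4 - x^3 - 2y^2 - x^4y^3 = C.


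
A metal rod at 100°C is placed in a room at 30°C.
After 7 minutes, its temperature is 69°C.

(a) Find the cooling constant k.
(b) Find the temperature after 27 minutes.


Newton's law: T(t) = T_a + (T₀ - T_a)e^(-kt).
(a) Use T(7) = 69: (69 - 30)/(100 - 30) = e^(-k·7), so k = -ln(0.557)/7 ≈ 0.0836.
(b) Apply k to t = 27: T(27) = 30 + (70)e^(-2.256) ≈ 37.3°C.


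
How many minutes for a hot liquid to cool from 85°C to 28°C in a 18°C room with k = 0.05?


From T(t) = T_a + (T₀ - T_a)e^(-kt), set T(t) = 28:
(28 - 18) / (85 - 18) = e^(-0.05t), so t = -ln(0.149)/0.05 ≈ 38.0 minutes.


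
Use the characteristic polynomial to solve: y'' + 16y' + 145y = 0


Characteristic equation: r² + 16r + 145 = 0.
Discriminant is negative; roots r = -8 ± 9i (complex conjugate pair).
General solution uses e^(α x)(C₁ cos(β x) + C₂ sin(β x)): y = e^(-8x)(C₁cos(9x) + C₂sin(9x)).


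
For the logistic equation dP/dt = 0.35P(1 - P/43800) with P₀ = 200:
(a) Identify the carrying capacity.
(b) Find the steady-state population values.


Logistic ODE dP/dt = 0.35P(1 - P/43800) has equilibria where dP/dt = 0, i.e. P = 0 or P = 43800.
The coefficient (1 - P/K) = 0 when P = K, identifying K = 43800 as the carrying capacity.
(a) K = 43800; (b) equilibria P = 0 and P = 43800.


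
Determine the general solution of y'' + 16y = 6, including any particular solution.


Homogeneous part: r² + 16 = 0 ⇒ r = ±4i, so y_h = C₁cos(4x) + C₂sin(4x).
Try constant y_p = A; plug in: 16A = 6 ⇒ A = 3/8.
General solution: y = C₁cos(4x) + C₂sin(4x) + 3/8.


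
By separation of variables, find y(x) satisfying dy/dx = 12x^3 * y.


Separate variables: dy/y = 12x^3 dx.
Integrate: ln|y| = 3x^4 + C₀.
Exponentiate: y = Ce^(3x^4).


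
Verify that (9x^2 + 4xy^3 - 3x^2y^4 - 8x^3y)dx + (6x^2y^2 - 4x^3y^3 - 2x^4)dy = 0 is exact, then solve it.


Check exactness: ∂M/∂y = 12xy^2 - 12x^2y^3 - 8x^3 and ∂N/∂x = 12xy^2 - 12x^2y^3 - 8x^3; equal, so the equation is exact.
Integrate M with respect to x (treating y as constant): ∫M dx = 3x^3 + 2x^2y^3 - x^3y^4 - 2x^4y + h(y).
Differentiate w.r.t. y and set equal to N: all terms match, so h'(y) = 0 and h is a constant absorbed into C.
General solution: 3x^3 + 2x^2y^3 - x^3y^4 - 2x^4y = C.


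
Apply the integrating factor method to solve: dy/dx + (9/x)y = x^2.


P(x) = 9/x ⇒ μ = x^9.
(x^9 y)' = x^9·x^2 = x^11.
Integrate: x^9 y = x^12/(12) + C.
Solve for y: y = (1/12)x^3 + C/x^9.


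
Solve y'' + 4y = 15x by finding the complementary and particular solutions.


Homogeneous: r² + 4 = 0 ⇒ r = ±2i, y_h = C₁cos(2x) + C₂sin(2x).
Polynomial forcing; try y_p = Ax + B. Then y_p'' + 4 y_p = 4(Ax + B) = 15x, so B = 0 and A = 15/4.
General solution: y = C₁cos(2x) + C₂sin(2x) + (15/4)x.


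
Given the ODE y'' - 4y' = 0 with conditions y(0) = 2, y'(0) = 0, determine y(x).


Characteristic roots of r² - 4r = 0 are 4, 0.
General solution y = c₁ e^(4x) + c₂.
Apply y(0) = 2: c₁ + c₂ = 2. Apply y'(0) = 0: 4 c₁ + 0 c₂ = 0.
Solve: c₁ = 0, c₂ = 2.
Particular solution: y = 0e^(4x) + 2.


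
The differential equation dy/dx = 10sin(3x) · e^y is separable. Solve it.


Separate: e^(-y) dy = 10sin(3x) dx.
Integrate: -e^(-y) = -(10/3)cos(3x) + C₀.
Rearrange: e^(-y) = (10/3)cos(3x) + C.


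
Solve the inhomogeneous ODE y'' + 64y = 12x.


Homogeneous: r² + 64 = 0 ⇒ r = ±8i, y_h = C₁cos(8x) + C₂sin(8x).
Polynomial forcing; try y_p = Ax + B. Then y_p'' + 64 y_p = 64(Ax + B) = 12x, so B = 0 and A = 3/16.
General solution: y = C₁cos(8x) + C₂sin(8x) + (3/16)x.


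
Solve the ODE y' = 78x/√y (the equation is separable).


Separate: √y dy = 78x dx.
Integrate: (2/3)y^(3/2) = 39x² + C.


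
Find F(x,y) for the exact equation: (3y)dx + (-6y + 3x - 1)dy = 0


Check exactness: ∂M/∂y = 3 and ∂N/∂x = 3; equal, so the equation is exact.
Integrate M with respect to x (treating y as constant): ∫M dx = 3xy + h(y).
Differentiate w.r.t. y and set equal to N: the x-dependent terms already match, leaving h'(y) = -6y - 1. Integrate: h(y) = -3y^2 - y.
So F(x,y) = -3y^2 + 3xy - y.
General solution: -3y^2 + 3xy - y = C.


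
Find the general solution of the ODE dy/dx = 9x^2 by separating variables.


Integrate both sides with respect to x: y = ∫ 9x^2 dx = 3x^3 + C.


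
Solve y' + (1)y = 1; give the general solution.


P(x) = 1, Q(x) = 1; integrating factor μ = e^(x).
(μ y)' = e^(x) ⇒ μ y = e^(x) + C.
Divide by μ: y = 1 + Ce^(-x).


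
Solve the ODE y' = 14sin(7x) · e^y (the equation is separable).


Separate: e^(-y) dy = 14sin(7x) dx.
Integrate: -e^(-y) = -2cos(7x) + C₀.
Rearrange: e^(-y) = 2cos(7x) + C.


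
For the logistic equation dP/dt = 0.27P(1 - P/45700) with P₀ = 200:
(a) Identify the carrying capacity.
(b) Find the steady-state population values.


Logistic ODE dP/dt = 0.27P(1 - P/45700) has equilibria where dP/dt = 0, i.e. P = 0 or P = 45700.
The coefficient (1 - P/K) = 0 when P = K, identifying K = 45700 as the carrying capacity.
(a) K = 45700; (b) equilibria P = 0 and P = 45700.


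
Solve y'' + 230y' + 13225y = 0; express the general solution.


Characteristic equation: r² + 230r + 13225 = 0, i.e. (r + 115)² = 0.
Repeated root r = -115; include an x factor for the second linearly independent solution.
General solution: y = (C₁ + C₂x)e^(-115x).


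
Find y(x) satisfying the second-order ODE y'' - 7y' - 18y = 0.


Characteristic equation: r² - 7r - 18 = 0.
Factor: (r - 9)(r + 2) = 0 ⇒ r = 9, -2 (distinct real).
General solution: y = C₁e^(9x) + C₂e^(-2x).


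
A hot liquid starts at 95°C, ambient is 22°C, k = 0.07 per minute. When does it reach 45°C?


From T(t) = T_a + (T₀ - T_a)e^(-kt), set T(t) = 45:
(45 - 22) / (95 - 22) = e^(-0.07t), so t = -ln(0.315)/0.07 ≈ 16.5 minutes.


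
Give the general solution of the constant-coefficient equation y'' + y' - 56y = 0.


Characteristic equation: r² + r - 56 = 0.
Factor: (r - 7)(r + 8) = 0 ⇒ r = 7, -8 (distinct real).
General solution: y = C₁e^(7x) + C₂e^(-8x).


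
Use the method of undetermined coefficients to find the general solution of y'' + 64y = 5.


Homogeneous part: r² + 64 = 0 ⇒ r = ±8i, so y_h = C₁cos(8x) + C₂sin(8x).
Try constant y_p = A; plug in: 64A = 5 ⇒ A = 5/64.
General solution: y = C₁cos(8x) + C₂sin(8x) + 5/64.


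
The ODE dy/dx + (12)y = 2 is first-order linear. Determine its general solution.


P(x) = 12, Q(x) = 2; integrating factor μ = e^(12x).
(μ y)' = 2e^(12x) ⇒ μ y = (1/6)e^(12x) + C.
Divide by μ: y = 1/6 + Ce^(-12x).


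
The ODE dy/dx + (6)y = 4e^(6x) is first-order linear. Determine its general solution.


P(x) = 6 ⇒ μ = e^(6x).
(μ y)' = 4e^(12x) ⇒ μ y = (4/12)e^(12x) + C.
Divide by μ: y = (1/3)e^(6x) + Ce^(-6x).


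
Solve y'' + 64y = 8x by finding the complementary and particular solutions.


Homogeneous: r² + 64 = 0 ⇒ r = ±8i, y_h = C₁cos(8x) + C₂sin(8x).
Polynomial forcing; try y_p = Ax + B. Then y_p'' + 64 y_p = 64(Ax + B) = 8x, so B = 0 and A = 1/8.
General solution: y = C₁cos(8x) + C₂sin(8x) + (1/8)x.


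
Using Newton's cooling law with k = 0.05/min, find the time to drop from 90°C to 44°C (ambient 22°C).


From T(t) = T_a + (T₀ - T_a)e^(-kt), set T(t) = 44:
(44 - 22) / (90 - 22) = e^(-0.05t), so t = -ln(0.324)/0.05 ≈ 22.6 minutes.


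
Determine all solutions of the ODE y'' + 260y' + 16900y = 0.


Characteristic equation: r² + 260r + 16900 = 0, i.e. (r + 130)² = 0.
Repeated root r = -130; include an x factor for the second linearly independent solution.
General solution: y = (C₁ + C₂x)e^(-130x).


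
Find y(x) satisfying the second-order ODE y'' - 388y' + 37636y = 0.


Characteristic equation: r² - 388r + 37636 = 0, i.e. (r - 194)² = 0.
Repeated root r = 194; include an x factor for the second linearly independent solution.
General solution: y = (C₁ + C₂x)e^(194x).


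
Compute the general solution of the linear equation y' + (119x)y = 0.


P(x) = 119x ⇒ μ = e^((119/2)x²).
Q(x) = 0 so μ y is constant: y = Ce^(-(119/2)x²).


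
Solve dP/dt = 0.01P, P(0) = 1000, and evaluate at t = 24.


The ODE dP/dt = 0.01P has solution P(t) = P(0)e^(0.01t).
Substitute P(0) = 1000 and t = 24: P(24) = 1000 e^(0.24) ≈ 1271.


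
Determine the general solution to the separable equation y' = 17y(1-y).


Separate: dy/[y(1-y)] = 17 dx.
Partial fractions: 1/[y(1-y)] = 1/y + 1/(1-y).
Integrate: ln|y/(1-y)| = 17x + C₀.
Solve for y: y = 1/(1 + Ce^(-17x)).


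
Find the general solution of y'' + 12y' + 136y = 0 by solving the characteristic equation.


Characteristic equation: r² + 12r + 136 = 0.
Discriminant is negative; roots r = -6 ± 10i (complex conjugate pair).
General solution uses e^(α x)(C₁ cos(β x) + C₂ sin(β x)): y = e^(-6x)(C₁cos(10x) + C₂sin(10x)).


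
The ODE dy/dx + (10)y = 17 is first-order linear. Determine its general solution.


P(x) = 10, Q(x) = 17; integrating factor μ = e^(10x).
(μ y)' = 17e^(10x) ⇒ μ y = (17/10)e^(10x) + C.
Divide by μ: y = 17/10 + Ce^(-10x).


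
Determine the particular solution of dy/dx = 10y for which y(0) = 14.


General solution of y' = 10y is y = Ce^(10x).
Apply y(0) = 14: C = 14.
Particular solution: y = 14e^(10x).


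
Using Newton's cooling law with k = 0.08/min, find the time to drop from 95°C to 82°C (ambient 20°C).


From T(t) = T_a + (T₀ - T_a)e^(-kt), set T(t) = 82:
(82 - 20) / (95 - 20) = e^(-0.08t), so t = -ln(0.827)/0.08 ≈ 2.4 minutes.


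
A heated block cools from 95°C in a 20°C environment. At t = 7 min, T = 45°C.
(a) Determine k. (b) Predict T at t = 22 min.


Newton's law: T(t) = T_a + (T₀ - T_a)e^(-kt).
(a) Use T(7) = 45: (45 - 20)/(95 - 20) = e^(-k·7), so k = -ln(0.333)/7 ≈ 0.1569.
(b) Apply k to t = 22: T(22) = 20 + (75)e^(-3.453) ≈ 22.4°C.


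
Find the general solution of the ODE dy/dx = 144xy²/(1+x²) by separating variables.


Separate: dy/y² = 144x/(1+x²) dx.
Integrate LHS: ∫ dy/y² = -1/y.
Integrate RHS via u = 1+x²: 72ln(1+x²) + C.
Result: -1/y = 72ln(1+x²) + C.


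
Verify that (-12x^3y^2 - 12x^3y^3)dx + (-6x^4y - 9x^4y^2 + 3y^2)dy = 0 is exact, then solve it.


Check exactness: ∂M/∂y = -24x^3y - 36x^3y^2 and ∂N/∂x = -24x^3y - 36x^3y^2; equal, so the equation is exact.
Integrate M with respect to x (treating y as constant): ∫M dx = -3x^4y^2 - 3x^4y^3 + h(y).
Differentiate w.r.t. y and set equal to N: the x-dependent terms already match, leaving h'(y) = 3y^2. Integrate: h(y) = y^3.
So F(x,y) = -3x^4y^2 - 3x^4y^3 + y^3.
General solution: -3x^4y^2 - 3x^4y^3 + y^3 = C.


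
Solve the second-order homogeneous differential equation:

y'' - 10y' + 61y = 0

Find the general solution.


Characteristic equation: r² - 10r + 61 = 0.
Discriminant is negative; roots r = 5 ± 6i (complex conjugate pair).
General solution uses e^(α x)(C₁ cos(β x) + C₂ sin(β x)): y = e^(5x)(C₁cos(6x) + C₂sin(6x)).


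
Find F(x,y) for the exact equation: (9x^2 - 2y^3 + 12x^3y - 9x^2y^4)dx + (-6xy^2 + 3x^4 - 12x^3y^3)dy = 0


Check exactness: ∂M/∂y = -6y^2 + 12x^3 - 36x^2y^3 and ∂N/∂x = -6y^2 + 12x^3 - 36x^2y^3; equal, so the equation is exact.
Integrate M with respect to x (treating y as constant): ∫M dx = 3x^3 - 2xy^3 + 3x^4y - 3x^3y^4 + h(y).
Differentiate w.r.t. y and set equal to N: all terms match, so h'(y) = 0 and h is a constant absorbed into C.
General solution: 3x^3 - 2xy^3 + 3x^4y - 3x^3y^4 = C.


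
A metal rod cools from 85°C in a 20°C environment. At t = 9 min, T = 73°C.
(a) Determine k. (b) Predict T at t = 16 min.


Newton's law: T(t) = T_a + (T₀ - T_a)e^(-kt).
(a) Use T(9) = 73: (73 - 20)/(85 - 20) = e^(-k·9), so k = -ln(0.815)/9 ≈ 0.0227.
(b) Apply k to t = 16: T(16) = 20 + (65)e^(-0.363) ≈ 65.2°C.


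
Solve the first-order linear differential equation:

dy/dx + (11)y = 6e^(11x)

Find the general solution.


P(x) = 11 ⇒ μ = e^(11x).
(μ y)' = 6e^(22x) ⇒ μ y = (6/22)e^(22x) + C.
Divide by μ: y = (3/11)e^(11x) + Ce^(-11x).


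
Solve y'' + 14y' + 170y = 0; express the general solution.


Characteristic equation: r² + 14r + 170 = 0.
Discriminant is negative; roots r = -7 ± 11i (complex conjugate pair).
General solution uses e^(α x)(C₁ cos(β x) + C₂ sin(β x)): y = e^(-7x)(C₁cos(11x) + C₂sin(11x)).


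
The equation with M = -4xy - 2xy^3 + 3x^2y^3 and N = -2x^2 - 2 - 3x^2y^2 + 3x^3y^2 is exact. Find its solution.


Check exactness: ∂M/∂y = -4x - 6xy^2 + 9x^2y^2 and ∂N/∂x = -4x - 6xy^2 + 9x^2y^2; equal, so the equation is exact.
Integrate M with respect to x (treating y as constant): ∫M dx = -2x^2y - x^2y^3 + x^3y^3 + h(y).
Differentiate w.r.t. y and set equal to N: the x-dependent terms already match, leaving h'(y) = -2. Integrate: h(y) = -2y.
So F(x,y) = -2x^2y - 2y - x^2y^3 + x^3y^3.
General solution: -2x^2y - 2y - x^2y^3 + x^3y^3 = C.


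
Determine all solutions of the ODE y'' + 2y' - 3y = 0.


Characteristic equation: r² + 2r - 3 = 0.
Factor: (r + 3)(r - 1) = 0 ⇒ r = -3, 1 (distinct real).
General solution: y = C₁e^(-3x) + C₂e^(x).


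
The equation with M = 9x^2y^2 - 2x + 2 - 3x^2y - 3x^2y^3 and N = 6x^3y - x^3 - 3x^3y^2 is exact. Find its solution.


Check exactness: ∂M/∂y = 18x^2y - 3x^2 - 9x^2y^2 and ∂N/∂x = 18x^2y - 3x^2 - 9x^2y^2; equal, so the equation is exact.
Integrate M with respect to x (treating y as constant): ∫M dx = 3x^3y^2 - x^2 + 2x - x^3y - x^3y^3 + h(y).
Differentiate w.r.t. y and set equal to N: all terms match, so h'(y) = 0 and h is a constant absorbed into C.
General solution: 3x^3y^2 - x^2 + 2x - x^3y - x^3y^3 = C.


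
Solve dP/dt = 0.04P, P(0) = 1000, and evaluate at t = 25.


The ODE dP/dt = 0.04P has solution P(t) = P(0)e^(0.04t).
Substitute P(0) = 1000 and t = 25: P(25) = 1000 e^(1.00) ≈ 2718.


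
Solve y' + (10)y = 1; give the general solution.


P(x) = 10, Q(x) = 1; integrating factor μ = e^(10x).
(μ y)' = e^(10x) ⇒ μ y = (1/10)e^(10x) + C.
Divide by μ: y = 1/10 + Ce^(-10x).


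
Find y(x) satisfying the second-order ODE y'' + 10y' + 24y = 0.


Characteristic equation: r² + 10r + 24 = 0.
Factor: (r + 6)(r + 4) = 0 ⇒ r = -6, -4 (distinct real).
General solution: y = C₁e^(-6x) + C₂e^(-4x).


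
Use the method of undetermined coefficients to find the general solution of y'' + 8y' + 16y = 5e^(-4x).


Characteristic polynomial (r + 4)² = 0; repeated root r = -4.
y_h = (C₁ + C₂x)e^(-4x). Forcing matches the repeated root (resonance), so try y_p = Ax² e^(-4x).
Substitute and solve for A: 2A = 5, so A = 5/2.
General solution: y = (C₁ + C₂x + (5/2)x²)e^(-4x).


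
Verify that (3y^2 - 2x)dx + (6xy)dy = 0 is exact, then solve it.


Check exactness: ∂M/∂y = 6y and ∂N/∂x = 6y; equal, so the equation is exact.
Integrate M with respect to x (treating y as constant): ∫M dx = 3xy^2 - x^2 + h(y).
Differentiate w.r.t. y and set equal to N: all terms match, so h'(y) = 0 and h is a constant absorbed into C.
General solution: 3xy^2 - x^2 = C.


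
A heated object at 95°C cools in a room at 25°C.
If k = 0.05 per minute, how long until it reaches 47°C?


From T(t) = T_a + (T₀ - T_a)e^(-kt), set T(t) = 47:
(47 - 25) / (95 - 25) = e^(-0.05t), so t = -ln(0.314)/0.05 ≈ 23.1 minutes.


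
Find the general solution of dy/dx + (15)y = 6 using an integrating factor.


P(x) = 15, Q(x) = 6; integrating factor μ = e^(15x).
(μ y)' = 6e^(15x) ⇒ μ y = (2/5)e^(15x) + C.
Divide by μ: y = 2/5 + Ce^(-15x).


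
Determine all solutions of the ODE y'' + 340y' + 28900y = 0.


Characteristic equation: r² + 340r + 28900 = 0, i.e. (r + 170)² = 0.
Repeated root r = -170; include an x factor for the second linearly independent solution.
General solution: y = (C₁ + C₂x)e^(-170x).


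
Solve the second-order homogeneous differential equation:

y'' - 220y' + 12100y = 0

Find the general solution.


Characteristic equation: r² - 220r + 12100 = 0, i.e. (r - 110)² = 0.
Repeated root r = 110; include an x factor for the second linearly independent solution.
General solution: y = (C₁ + C₂x)e^(110x).


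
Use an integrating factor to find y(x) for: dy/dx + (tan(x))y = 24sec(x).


P(x) = tan(x) ⇒ μ = e^(∫tan(x)dx) = sec(x).
(sec(x) y)' = 24sec²(x) ⇒ sec(x) y = 24tan(x) + C.
Multiply by cos(x): y = 24sin(x) + C·cos(x).


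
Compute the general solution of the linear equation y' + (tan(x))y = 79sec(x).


P(x) = tan(x) ⇒ μ = e^(∫tan(x)dx) = sec(x).
(sec(x) y)' = 79sec²(x) ⇒ sec(x) y = 79tan(x) + C.
Multiply by cos(x): y = 79sin(x) + C·cos(x).


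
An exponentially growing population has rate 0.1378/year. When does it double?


Exponential growth: P(t) = P₀ e^(0.1378t). Set P(t)/P₀ = 2: e^(0.1378t) = 2.
Solve: t = ln(2)/0.1378 ≈ 5.03 years.


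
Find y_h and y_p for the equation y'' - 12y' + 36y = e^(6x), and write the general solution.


Characteristic polynomial (r - 6)² = 0; repeated root r = 6.
y_h = (C₁ + C₂x)e^(6x). Forcing matches the repeated root (resonance), so try y_p = Ax² e^(6x).
Substitute and solve for A: 2A = 1, so A = 1/2.
General solution: y = (C₁ + C₂x + (1/2)x²)e^(6x).


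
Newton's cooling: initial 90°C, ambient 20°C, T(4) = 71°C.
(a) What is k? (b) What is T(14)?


Newton's law: T(t) = T_a + (T₀ - T_a)e^(-kt).
(a) Use T(4) = 71: (71 - 20)/(90 - 20) = e^(-k·4), so k = -ln(0.729)/4 ≈ 0.0792.
(b) Apply k to t = 14: T(14) = 20 + (70)e^(-1.108) ≈ 43.1°C.


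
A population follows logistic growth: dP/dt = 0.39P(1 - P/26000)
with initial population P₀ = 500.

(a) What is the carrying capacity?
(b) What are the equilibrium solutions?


Logistic ODE dP/dt = 0.39P(1 - P/26000) has equilibria where dP/dt = 0, i.e. P = 0 or P = 26000.
The coefficient (1 - P/K) = 0 when P = K, identifying K = 26000 as the carrying capacity.
(a) K = 26000; (b) equilibria P = 0 and P = 26000.


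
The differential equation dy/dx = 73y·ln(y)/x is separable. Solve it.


Separate: dy/[y ln(y)] = 73 dx/x.
Substitute u = ln(y): du/u = 73 dx/x.
Integrate: ln|ln(y)| = 73ln|x| + C₀, hence ln(y) = C·x^73.


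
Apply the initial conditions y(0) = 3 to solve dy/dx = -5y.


General solution of y' = -5y is y = Ce^(-5x).
Apply y(0) = 3: C = 3.
Particular solution: y = 3e^(-5x).


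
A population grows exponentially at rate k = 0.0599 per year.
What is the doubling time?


Exponential growth: P(t) = P₀ e^(0.0599t). Set P(t)/P₀ = 2: e^(0.0599t) = 2.
Solve: t = ln(2)/0.0599 ≈ 11.57 years.


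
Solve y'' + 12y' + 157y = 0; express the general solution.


Characteristic equation: r² + 12r + 157 = 0.
Discriminant is negative; roots r = -6 ± 11i (complex conjugate pair).
General solution uses e^(α x)(C₁ cos(β x) + C₂ sin(β x)): y = e^(-6x)(C₁cos(11x) + C₂sin(11x)).


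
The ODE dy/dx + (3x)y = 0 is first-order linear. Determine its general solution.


P(x) = 3x ⇒ μ = e^((3/2)x²).
Q(x) = 0 so μ y is constant: y = Ce^(-(3/2)x²).


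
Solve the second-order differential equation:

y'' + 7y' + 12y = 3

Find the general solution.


Characteristic roots of r² + 7r + 12 = 0 are -3, -4.
y_h = C₁e^(-3x) + C₂e^(-4x).
Constant forcing; try y_p = A. Then 12A = 3 ⇒ A = 1/4.
General solution: y = C₁e^(-3x) + C₂e^(-4x) + 1/4.


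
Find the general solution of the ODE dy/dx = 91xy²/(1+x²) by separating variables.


Separate: dy/y² = 91x/(1+x²) dx.
Integrate LHS: ∫ dy/y² = -1/y.
Integrate RHS via u = 1+x²: (91/2)ln(1+x²) + C.
Result: -1/y = (91/2)ln(1+x²) + C.


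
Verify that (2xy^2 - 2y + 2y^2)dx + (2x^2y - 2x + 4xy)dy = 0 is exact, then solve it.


Check exactness: ∂M/∂y = 4xy - 2 + 4y and ∂N/∂x = 4xy - 2 + 4y; equal, so the equation is exact.
Integrate M with respect to x (treating y as constant): ∫M dx = x^2y^2 - 2xy + 2xy^2 + h(y).
Differentiate w.r.t. y and set equal to N: all terms match, so h'(y) = 0 and h is a constant absorbed into C.
General solution: x^2y^2 - 2xy + 2xy^2 = C.


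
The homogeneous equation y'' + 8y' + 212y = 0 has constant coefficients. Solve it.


Characteristic equation: r² + 8r + 212 = 0.
Discriminant is negative; roots r = -4 ± 14i (complex conjugate pair).
General solution uses e^(α x)(C₁ cos(β x) + C₂ sin(β x)): y = e^(-4x)(C₁cos(14x) + C₂sin(14x)).


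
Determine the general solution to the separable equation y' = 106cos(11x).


g(y) = 1, so integrate directly: y = ∫ 106cos(11x) dx = (106/11)sin(11x) + C.


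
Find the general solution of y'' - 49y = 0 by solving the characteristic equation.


Characteristic equation: r² - 49 = 0.
Factor: (r + 7)(r - 7) = 0 ⇒ r = -7, 7 (distinct real).
General solution: y = C₁e^(-7x) + C₂e^(7x).


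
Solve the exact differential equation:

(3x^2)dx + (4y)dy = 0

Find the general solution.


Check exactness: ∂M/∂y = 0 and ∂N/∂x = 0; equal, so the equation is exact.
Integrate M with respect to x (treating y as constant): ∫M dx = x^3 + h(y).
Differentiate w.r.t. y and set equal to N: the x-dependent terms already match, leaving h'(y) = 4y. Integrate: h(y) = 2y^2.
So F(x,y) = 2y^2 + x^3.
General solution: 2y^2 + x^3 = C.


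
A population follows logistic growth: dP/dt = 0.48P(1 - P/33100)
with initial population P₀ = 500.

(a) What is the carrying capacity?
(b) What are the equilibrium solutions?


Logistic ODE dP/dt = 0.48P(1 - P/33100) has equilibria where dP/dt = 0, i.e. P = 0 or P = 33100.
The coefficient (1 - P/K) = 0 when P = K, identifying K = 33100 as the carrying capacity.
(a) K = 33100; (b) equilibria P = 0 and P = 33100.


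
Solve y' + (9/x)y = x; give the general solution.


P(x) = 9/x ⇒ μ = x^9.
(x^9 y)' = x^9·x^1 = x^10.
Integrate: x^9 y = x^11/(11) + C.
Solve for y: y = (1/11)x^2 + C/x^9.


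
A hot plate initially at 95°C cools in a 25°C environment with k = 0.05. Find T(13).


Newton's law: dT/dt = -k(T - T_a) has solution T(t) = T_a + (T₀ - T_a)e^(-kt).
Plug in T_a = 25, T₀ = 95, k = 0.05, t = 13: T(13) = 25 + (70)e^(-0.65) ≈ 61.5°C.
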